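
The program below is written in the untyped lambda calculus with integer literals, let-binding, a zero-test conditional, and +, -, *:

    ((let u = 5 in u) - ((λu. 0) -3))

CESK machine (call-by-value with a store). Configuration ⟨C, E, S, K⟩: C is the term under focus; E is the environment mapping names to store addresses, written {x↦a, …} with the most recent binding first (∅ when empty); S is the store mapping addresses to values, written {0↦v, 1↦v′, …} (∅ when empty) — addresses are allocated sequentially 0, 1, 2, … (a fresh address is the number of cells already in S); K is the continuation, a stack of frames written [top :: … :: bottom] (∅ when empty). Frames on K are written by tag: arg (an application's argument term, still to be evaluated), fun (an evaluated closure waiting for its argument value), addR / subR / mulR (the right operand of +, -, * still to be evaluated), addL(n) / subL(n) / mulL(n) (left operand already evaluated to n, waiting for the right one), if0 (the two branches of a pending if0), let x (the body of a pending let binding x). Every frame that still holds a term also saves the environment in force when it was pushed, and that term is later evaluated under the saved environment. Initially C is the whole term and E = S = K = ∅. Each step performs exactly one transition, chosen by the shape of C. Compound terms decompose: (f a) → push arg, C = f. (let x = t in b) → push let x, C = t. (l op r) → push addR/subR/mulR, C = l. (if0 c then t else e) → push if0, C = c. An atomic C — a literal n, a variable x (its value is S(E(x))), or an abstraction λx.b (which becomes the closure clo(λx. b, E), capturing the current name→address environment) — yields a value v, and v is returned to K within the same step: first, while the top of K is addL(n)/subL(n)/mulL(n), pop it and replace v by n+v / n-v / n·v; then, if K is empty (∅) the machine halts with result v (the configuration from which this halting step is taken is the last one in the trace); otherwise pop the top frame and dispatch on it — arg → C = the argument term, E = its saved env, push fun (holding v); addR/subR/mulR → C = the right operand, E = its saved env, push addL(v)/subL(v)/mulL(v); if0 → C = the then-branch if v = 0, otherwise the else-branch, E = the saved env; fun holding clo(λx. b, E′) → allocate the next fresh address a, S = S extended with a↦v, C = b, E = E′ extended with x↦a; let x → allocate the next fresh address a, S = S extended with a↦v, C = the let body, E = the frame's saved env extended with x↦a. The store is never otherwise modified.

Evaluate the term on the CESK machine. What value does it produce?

Answer: 5

Execution trace:
0. ⟨C=((let u = 5 in u) - ((λu. 0) -3)); E=∅; S=∅; K=∅⟩
1. ⟨C=(let u = 5 in u); E=∅; S=∅; K=[subR]⟩
2. ⟨C=5; E=∅; S=∅; K=[let u :: subR]⟩
3. ⟨C=u; E={u↦0}; S={0↦5}; K=[subR]⟩
4. ⟨C=((λu. 0) -3); E=∅; S={0↦5}; K=[subL(5)]⟩
5. ⟨C=(λu. 0); E=∅; S={0↦5}; K=[arg :: subL(5)]⟩
6. ⟨C=-3; E=∅; S={0↦5}; K=[fun :: subL(5)]⟩
7. ⟨C=0; E={u↦1}; S={0↦5, 1↦-3}; K=[subL(5)]⟩
→ final value 5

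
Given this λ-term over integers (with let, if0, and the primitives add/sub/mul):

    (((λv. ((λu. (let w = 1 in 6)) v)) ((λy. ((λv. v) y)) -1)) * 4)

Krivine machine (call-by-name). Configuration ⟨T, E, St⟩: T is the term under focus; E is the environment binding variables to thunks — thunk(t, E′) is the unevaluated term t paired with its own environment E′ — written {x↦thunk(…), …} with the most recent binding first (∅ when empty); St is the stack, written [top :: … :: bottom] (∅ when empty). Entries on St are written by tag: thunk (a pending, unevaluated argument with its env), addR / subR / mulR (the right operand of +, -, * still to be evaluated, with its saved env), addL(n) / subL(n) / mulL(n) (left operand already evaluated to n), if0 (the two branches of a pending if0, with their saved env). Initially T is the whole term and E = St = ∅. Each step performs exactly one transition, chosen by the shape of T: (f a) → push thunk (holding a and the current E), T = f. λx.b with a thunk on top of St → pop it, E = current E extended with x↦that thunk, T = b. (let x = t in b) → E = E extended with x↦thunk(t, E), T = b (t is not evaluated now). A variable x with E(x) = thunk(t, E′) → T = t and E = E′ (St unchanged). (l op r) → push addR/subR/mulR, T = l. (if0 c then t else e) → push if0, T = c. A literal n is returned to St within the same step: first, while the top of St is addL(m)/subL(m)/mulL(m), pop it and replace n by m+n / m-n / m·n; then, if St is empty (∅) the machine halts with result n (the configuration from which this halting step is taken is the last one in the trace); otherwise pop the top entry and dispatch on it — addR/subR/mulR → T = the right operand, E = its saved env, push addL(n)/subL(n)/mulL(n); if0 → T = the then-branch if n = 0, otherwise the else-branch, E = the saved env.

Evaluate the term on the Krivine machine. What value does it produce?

Answer: 24

Machine steps:
0. ⟨T=(((λv. ((λu. (let w = 1 in 6)) v)) ((λy. ((λv. v) y)) -1)) * 4); E=∅; St=∅⟩
1. ⟨T=((λv. ((λu. (let w = 1 in 6)) v)) ((λy. ((λv. v) y)) -1)); E=∅; St=[mulR]⟩
2. ⟨T=(λv. ((λu. (let w = 1 in 6)) v)); E=∅; St=[thunk :: mulR]⟩
3. ⟨T=((λu. (let w = 1 in 6)) v); E={v↦thunk(((λy. ((λv. v) y)) -1), ∅)}; St=[mulR]⟩
4. ⟨T=(λu. (let w = 1 in 6)); E={v↦thunk(((λy. ((λv. v) y)) -1), ∅)}; St=[thunk :: mulR]⟩
5. ⟨T=(let w = 1 in 6); E={u↦thunk(v, {v↦thunk(((λy. ((λv. v) y)) -1), ∅)}), v↦thunk(((λy. ((λv. v) y)) -1), ∅)}; St=[mulR]⟩
6. ⟨T=6; E={w↦thunk(1, {u↦thunk(v, {v↦thunk(((λy. ((λv. v) y)) -1), ∅)}), v↦thunk(((λy. ((λv. v) y)) -1), ∅)}), u↦thunk(v, {v↦thunk(((λy. ((λv. v) y)) -1), ∅)}), v↦thunk(((λy. ((λv. v) y)) -1), ∅)}; St=[mulR]⟩
7. ⟨T=4; E=∅; St=[mulL(6)]⟩
→ final value 24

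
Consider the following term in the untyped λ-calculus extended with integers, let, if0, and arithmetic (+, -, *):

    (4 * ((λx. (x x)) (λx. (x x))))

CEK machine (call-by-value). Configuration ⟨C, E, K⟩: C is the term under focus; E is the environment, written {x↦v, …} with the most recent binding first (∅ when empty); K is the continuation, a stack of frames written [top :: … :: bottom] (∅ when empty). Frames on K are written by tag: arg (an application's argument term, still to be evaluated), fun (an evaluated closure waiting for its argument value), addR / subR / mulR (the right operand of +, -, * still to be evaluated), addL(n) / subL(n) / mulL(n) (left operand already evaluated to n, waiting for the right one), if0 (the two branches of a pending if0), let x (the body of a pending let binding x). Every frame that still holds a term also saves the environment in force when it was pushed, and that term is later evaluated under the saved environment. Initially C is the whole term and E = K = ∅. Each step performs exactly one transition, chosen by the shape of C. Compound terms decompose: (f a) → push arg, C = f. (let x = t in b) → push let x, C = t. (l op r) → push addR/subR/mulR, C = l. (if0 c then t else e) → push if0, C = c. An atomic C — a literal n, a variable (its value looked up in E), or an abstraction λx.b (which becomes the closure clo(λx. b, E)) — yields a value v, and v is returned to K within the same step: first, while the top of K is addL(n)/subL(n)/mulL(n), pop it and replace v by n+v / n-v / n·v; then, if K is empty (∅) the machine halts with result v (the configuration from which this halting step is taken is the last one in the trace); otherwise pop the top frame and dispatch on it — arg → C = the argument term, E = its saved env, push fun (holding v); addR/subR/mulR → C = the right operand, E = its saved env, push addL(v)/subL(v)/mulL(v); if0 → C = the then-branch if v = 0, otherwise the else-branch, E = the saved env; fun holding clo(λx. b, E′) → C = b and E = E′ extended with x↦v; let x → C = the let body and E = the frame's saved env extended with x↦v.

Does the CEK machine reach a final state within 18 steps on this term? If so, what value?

Answer: DIVERGES (no final state within 18 steps)

Machine steps:
step 0: [C=(4 * ((λx. (x x)) (λx. (x x)))) | E=∅ | K=∅]
step 1: [C=4 | E=∅ | K=[mulR]]
step 2: [C=((λx. (x x)) (λx. (x x))) | E=∅ | K=[mulL(4)]]
step 3: [C=(λx. (x x)) | E=∅ | K=[arg :: mulL(4)]]
step 4: [C=(λx. (x x)) | E=∅ | K=[fun :: mulL(4)]]
step 5: [C=(x x) | E={x↦clo(λx. (x x), ∅)} | K=[mulL(4)]]
step 6: [C=x | E={x↦clo(λx. (x x), ∅)} | K=[arg :: mulL(4)]]
step 7: [C=x | E={x↦clo(λx. (x x), ∅)} | K=[fun :: mulL(4)]]
… configuration repeats with period 3 (steps 5–7 recur indefinitely) …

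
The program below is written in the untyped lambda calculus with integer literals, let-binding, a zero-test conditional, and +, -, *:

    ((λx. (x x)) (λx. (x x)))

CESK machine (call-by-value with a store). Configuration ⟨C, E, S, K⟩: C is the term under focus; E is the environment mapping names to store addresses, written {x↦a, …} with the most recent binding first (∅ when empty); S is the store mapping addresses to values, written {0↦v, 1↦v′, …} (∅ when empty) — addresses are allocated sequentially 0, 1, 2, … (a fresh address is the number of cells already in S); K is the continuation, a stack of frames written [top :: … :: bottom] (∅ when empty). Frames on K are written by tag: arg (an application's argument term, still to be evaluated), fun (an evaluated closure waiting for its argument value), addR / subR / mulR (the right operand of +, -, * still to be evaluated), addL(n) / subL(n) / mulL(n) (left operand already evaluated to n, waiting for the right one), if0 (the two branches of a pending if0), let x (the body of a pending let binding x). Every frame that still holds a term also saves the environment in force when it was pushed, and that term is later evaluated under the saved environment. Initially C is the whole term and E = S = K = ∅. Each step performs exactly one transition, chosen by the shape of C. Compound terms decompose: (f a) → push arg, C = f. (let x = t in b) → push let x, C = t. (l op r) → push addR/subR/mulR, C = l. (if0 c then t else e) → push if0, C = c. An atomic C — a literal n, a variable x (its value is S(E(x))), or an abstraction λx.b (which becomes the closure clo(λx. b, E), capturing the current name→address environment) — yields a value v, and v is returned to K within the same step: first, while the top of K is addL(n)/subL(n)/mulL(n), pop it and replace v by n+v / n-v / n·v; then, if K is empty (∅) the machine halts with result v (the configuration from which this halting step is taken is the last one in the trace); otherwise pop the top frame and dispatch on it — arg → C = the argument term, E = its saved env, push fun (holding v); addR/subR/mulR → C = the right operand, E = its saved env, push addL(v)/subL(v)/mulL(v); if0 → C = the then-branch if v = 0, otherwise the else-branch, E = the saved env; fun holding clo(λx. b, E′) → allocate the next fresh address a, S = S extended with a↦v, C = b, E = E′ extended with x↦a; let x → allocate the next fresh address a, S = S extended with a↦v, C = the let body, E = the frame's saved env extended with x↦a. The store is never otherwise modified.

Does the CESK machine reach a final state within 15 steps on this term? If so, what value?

Answer: DIVERGES (no final state within 15 steps)

Execution trace:
t=0: <C=((λx. (x x)) (λx. (x x))), E=∅, S=∅, K=∅>
t=1: <C=(λx. (x x)), E=∅, S=∅, K=[arg]>
t=2: <C=(λx. (x x)), E=∅, S=∅, K=[fun]>
t=3: <C=(x x), E={x↦0}, S={0↦clo(λx. (x x), ∅)}, K=∅>
t=4: <C=x, E={x↦0}, S={0↦clo(λx. (x x), ∅)}, K=[arg]>
t=5: <C=x, E={x↦0}, S={0↦clo(λx. (x x), ∅)}, K=[fun]>
t=6: <C=(x x), E={x↦1}, S={0↦clo(λx. (x x), ∅), 1↦clo(λx. (x x), ∅)}, K=∅>
t=7: <C=x, E={x↦1}, S={0↦clo(λx. (x x), ∅), 1↦clo(λx. (x x), ∅)}, K=[arg]>
t=8: <C=x, E={x↦1}, S={0↦clo(λx. (x x), ∅), 1↦clo(λx. (x x), ∅)}, K=[fun]>
t=9: <C=(x x), E={x↦2}, S={0↦clo(λx. (x x), ∅), 1↦clo(λx. (x x), ∅), 2↦clo(λx. (x x), ∅)}, K=∅>
t=10: <C=x, E={x↦2}, S={0↦clo(λx. (x x), ∅), 1↦clo(λx. (x x), ∅), 2↦clo(λx. (x x), ∅)}, K=[arg]>
t=11: <C=x, E={x↦2}, S={0↦clo(λx. (x x), ∅), 1↦clo(λx. (x x), ∅), 2↦clo(λx. (x x), ∅)}, K=[fun]>
t=12: <C=(x x), E={x↦3}, S={0↦clo(λx. (x x), ∅), 1↦clo(λx. (x x), ∅), 2↦clo(λx. (x x), ∅), 3↦clo(λx. (x x), ∅)}, K=∅>
t=13: <C=x, E={x↦3}, S={0↦clo(λx. (x x), ∅), 1↦clo(λx. (x x), ∅), 2↦clo(λx. (x x), ∅), 3↦clo(λx. (x x), ∅)}, K=[arg]>
t=14: <C=x, E={x↦3}, S={0↦clo(λx. (x x), ∅), 1↦clo(λx. (x x), ∅), 2↦clo(λx. (x x), ∅), 3↦clo(λx. (x x), ∅)}, K=[fun]>
t=15: <C=(x x), E={x↦4}, S={0↦clo(λx. (x x), ∅), 1↦clo(λx. (x x), ∅), 2↦clo(λx. (x x), ∅), 3↦clo(λx. (x x), ∅), 4↦clo(λx. (x x), ∅)}, K=∅>
→ 15 transitions taken and the configuration is still not final: no result within 15 steps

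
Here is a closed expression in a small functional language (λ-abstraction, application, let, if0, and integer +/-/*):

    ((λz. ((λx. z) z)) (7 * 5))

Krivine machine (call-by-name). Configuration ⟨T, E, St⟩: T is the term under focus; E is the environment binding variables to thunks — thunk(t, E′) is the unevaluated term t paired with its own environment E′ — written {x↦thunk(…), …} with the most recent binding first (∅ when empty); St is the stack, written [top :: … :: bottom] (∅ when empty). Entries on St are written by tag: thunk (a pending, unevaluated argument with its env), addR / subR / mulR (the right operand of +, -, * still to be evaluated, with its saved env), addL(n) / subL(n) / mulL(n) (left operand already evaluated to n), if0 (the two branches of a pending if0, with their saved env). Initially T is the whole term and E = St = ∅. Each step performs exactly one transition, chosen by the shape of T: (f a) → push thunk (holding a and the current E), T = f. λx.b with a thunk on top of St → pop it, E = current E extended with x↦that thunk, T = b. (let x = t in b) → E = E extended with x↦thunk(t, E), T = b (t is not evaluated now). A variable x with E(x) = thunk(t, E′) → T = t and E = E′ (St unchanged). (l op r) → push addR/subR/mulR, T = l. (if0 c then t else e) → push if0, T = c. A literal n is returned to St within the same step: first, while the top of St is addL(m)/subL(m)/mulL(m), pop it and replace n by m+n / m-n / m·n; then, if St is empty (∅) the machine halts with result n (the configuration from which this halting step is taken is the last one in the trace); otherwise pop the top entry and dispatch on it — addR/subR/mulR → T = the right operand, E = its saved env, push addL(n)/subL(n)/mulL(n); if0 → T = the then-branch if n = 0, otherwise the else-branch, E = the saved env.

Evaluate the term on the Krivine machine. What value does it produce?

[0] [T=((λz. ((λx. z) z)) (7 * 5)) | E=∅ | St=∅]
[1] [T=(λz. ((λx. z) z)) | E=∅ | St=[thunk]]
[2] [T=((λx. z) z) | E={z↦thunk((7 * 5), ∅)} | St=∅]
[3] [T=(λx. z) | E={z↦thunk((7 * 5), ∅)} | St=[thunk]]
[4] [T=z | E={x↦thunk(z, {z↦thunk((7 * 5), ∅)}), z↦thunk((7 * 5), ∅)} | St=∅]
[5] [T=(7 * 5) | E=∅ | St=∅]
[6] [T=7 | E=∅ | St=[mulR]]
[7] [T=5 | E=∅ | St=[mulL(7)]]
→ final value 35

Answer: 35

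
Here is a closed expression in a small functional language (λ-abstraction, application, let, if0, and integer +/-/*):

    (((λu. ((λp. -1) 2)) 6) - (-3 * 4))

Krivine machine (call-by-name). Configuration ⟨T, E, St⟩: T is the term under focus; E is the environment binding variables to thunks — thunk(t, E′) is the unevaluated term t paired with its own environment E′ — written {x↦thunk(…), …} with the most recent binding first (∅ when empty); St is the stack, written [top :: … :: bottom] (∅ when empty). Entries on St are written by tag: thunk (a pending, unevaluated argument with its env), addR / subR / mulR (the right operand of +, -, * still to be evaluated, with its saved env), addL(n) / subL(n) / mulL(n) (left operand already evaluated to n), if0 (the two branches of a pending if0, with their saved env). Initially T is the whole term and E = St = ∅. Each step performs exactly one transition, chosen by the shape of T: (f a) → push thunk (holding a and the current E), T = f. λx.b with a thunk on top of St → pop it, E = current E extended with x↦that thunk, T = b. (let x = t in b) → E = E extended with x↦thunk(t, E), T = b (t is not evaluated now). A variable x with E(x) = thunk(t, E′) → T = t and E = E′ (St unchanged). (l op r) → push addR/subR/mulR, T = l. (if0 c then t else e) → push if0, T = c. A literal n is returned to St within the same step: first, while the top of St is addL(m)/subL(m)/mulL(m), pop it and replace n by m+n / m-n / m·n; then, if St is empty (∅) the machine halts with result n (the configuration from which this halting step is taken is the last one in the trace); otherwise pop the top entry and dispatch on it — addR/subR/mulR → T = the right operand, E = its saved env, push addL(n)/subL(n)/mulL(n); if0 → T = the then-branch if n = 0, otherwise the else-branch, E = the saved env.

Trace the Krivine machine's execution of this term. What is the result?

t=0: ⟨T=(((λu. ((λp. -1) 2)) 6) - (-3 * 4)); E=∅; St=∅⟩
t=1: ⟨T=((λu. ((λp. -1) 2)) 6); E=∅; St=[subR]⟩
t=2: ⟨T=(λu. ((λp. -1) 2)); E=∅; St=[thunk :: subR]⟩
t=3: ⟨T=((λp. -1) 2); E={u↦thunk(6, ∅)}; St=[subR]⟩
t=4: ⟨T=(λp. -1); E={u↦thunk(6, ∅)}; St=[thunk :: subR]⟩
t=5: ⟨T=-1; E={p↦thunk(2, {u↦thunk(6, ∅)}), u↦thunk(6, ∅)}; St=[subR]⟩
t=6: ⟨T=(-3 * 4); E=∅; St=[subL(-1)]⟩
t=7: ⟨T=-3; E=∅; St=[mulR :: subL(-1)]⟩
t=8: ⟨T=4; E=∅; St=[mulL(-3) :: subL(-1)]⟩
→ final value 11

Answer: 11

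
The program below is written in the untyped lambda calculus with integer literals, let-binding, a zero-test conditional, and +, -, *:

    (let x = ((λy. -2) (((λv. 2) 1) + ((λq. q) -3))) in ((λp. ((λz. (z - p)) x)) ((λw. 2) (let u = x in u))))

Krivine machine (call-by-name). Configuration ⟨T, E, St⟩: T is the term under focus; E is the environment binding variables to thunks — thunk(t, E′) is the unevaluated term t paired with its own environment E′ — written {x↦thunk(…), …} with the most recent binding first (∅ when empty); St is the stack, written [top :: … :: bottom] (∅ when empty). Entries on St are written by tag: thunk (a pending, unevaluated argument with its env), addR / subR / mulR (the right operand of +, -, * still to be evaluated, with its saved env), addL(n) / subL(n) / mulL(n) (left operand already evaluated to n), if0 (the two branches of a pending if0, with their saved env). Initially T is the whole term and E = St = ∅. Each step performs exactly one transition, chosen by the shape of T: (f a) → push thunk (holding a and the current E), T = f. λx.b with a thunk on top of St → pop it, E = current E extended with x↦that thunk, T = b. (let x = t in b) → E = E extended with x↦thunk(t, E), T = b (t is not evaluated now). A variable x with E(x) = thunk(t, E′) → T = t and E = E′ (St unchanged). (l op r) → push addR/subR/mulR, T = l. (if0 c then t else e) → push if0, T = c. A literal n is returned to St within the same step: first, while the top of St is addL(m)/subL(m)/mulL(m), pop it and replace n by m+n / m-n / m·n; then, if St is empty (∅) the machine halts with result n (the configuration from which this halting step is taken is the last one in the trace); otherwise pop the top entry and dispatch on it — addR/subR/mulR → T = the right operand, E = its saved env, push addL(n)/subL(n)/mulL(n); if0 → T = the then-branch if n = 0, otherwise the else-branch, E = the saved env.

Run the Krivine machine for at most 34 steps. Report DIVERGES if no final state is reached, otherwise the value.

Answer: -4

Derivation:
t=0: [T=(let x = ((λy. -2) (((λv. 2) 1) + ((λq. q) -3))) in ((λp. ((λz. (z - p)) x)) ((λw. 2) (let u = x in u)))) | E=∅ | St=∅]
t=1: [T=((λp. ((λz. (z - p)) x)) ((λw. 2) (let u = x in u))) | E={x↦thunk(((λy. -2) (((λv. 2) 1) + ((λq. q) -3))), ∅)} | St=∅]
t=2: [T=(λp. ((λz. (z - p)) x)) | E={x↦thunk(((λy. -2) (((λv. 2) 1) + ((λq. q) -3))), ∅)} | St=[thunk]]
t=3: [T=((λz. (z - p)) x) | E={p↦thunk(((λw. 2) (let u = x in u)), {x↦thunk(((λy. -2) (((λv. 2) 1) + ((λq. q) -3))), ∅)}), x↦thunk(((λy. -2) (((λv. 2) 1) + ((λq. q) -3))), ∅)} | St=∅]
t=4: [T=(λz. (z - p)) | E={p↦thunk(((λw. 2) (let u = x in u)), {x↦thunk(((λy. -2) (((λv. 2) 1) + ((λq. q) -3))), ∅)}), x↦thunk(((λy. -2) (((λv. 2) 1) + ((λq. q) -3))), ∅)} | St=[thunk]]
t=5: [T=(z - p) | E={z↦thunk(x, {p↦thunk(((λw. 2) (let u = x in u)), {x↦thunk(((λy. -2) (((λv. 2) 1) + ((λq. q) -3))), ∅)}), x↦thunk(((λy. -2) (((λv. 2) 1) + ((λq. q) -3))), ∅)}), p↦thunk(((λw. 2) (let u = x in u)), {x↦thunk(((λy. -2) (((λv. 2) 1) + ((λq. q) -3))), ∅)}), x↦thunk(((λy. -2) (((λv. 2) 1) + ((λq. q) -3))), ∅)} | St=∅]
t=6: [T=z | E={z↦thunk(x, {p↦thunk(((λw. 2) (let u = x in u)), {x↦thunk(((λy. -2) (((λv. 2) 1) + ((λq. q) -3))), ∅)}), x↦thunk(((λy. -2) (((λv. 2) 1) + ((λq. q) -3))), ∅)}), p↦thunk(((λw. 2) (let u = x in u)), {x↦thunk(((λy. -2) (((λv. 2) 1) + ((λq. q) -3))), ∅)}), x↦thunk(((λy. -2) (((λv. 2) 1) + ((λq. q) -3))), ∅)} | St=[subR]]
t=7: [T=x | E={p↦thunk(((λw. 2) (let u = x in u)), {x↦thunk(((λy. -2) (((λv. 2) 1) + ((λq. q) -3))), ∅)}), x↦thunk(((λy. -2) (((λv. 2) 1) + ((λq. q) -3))), ∅)} | St=[subR]]
t=8: [T=((λy. -2) (((λv. 2) 1) + ((λq. q) -3))) | E=∅ | St=[subR]]
t=9: [T=(λy. -2) | E=∅ | St=[thunk :: subR]]
t=10: [T=-2 | E={y↦thunk((((λv. 2) 1) + ((λq. q) -3)), ∅)} | St=[subR]]
t=11: [T=p | E={z↦thunk(x, {p↦thunk(((λw. 2) (let u = x in u)), {x↦thunk(((λy. -2) (((λv. 2) 1) + ((λq. q) -3))), ∅)}), x↦thunk(((λy. -2) (((λv. 2) 1) + ((λq. q) -3))), ∅)}), p↦thunk(((λw. 2) (let u = x in u)), {x↦thunk(((λy. -2) (((λv. 2) 1) + ((λq. q) -3))), ∅)}), x↦thunk(((λy. -2) (((λv. 2) 1) + ((λq. q) -3))), ∅)} | St=[subL(-2)]]
t=12: [T=((λw. 2) (let u = x in u)) | E={x↦thunk(((λy. -2) (((λv. 2) 1) + ((λq. q) -3))), ∅)} | St=[subL(-2)]]
t=13: [T=(λw. 2) | E={x↦thunk(((λy. -2) (((λv. 2) 1) + ((λq. q) -3))), ∅)} | St=[thunk :: subL(-2)]]
t=14: [T=2 | E={w↦thunk((let u = x in u), {x↦thunk(((λy. -2) (((λv. 2) 1) + ((λq. q) -3))), ∅)}), x↦thunk(((λy. -2) (((λv. 2) 1) + ((λq. q) -3))), ∅)} | St=[subL(-2)]]
→ final value -4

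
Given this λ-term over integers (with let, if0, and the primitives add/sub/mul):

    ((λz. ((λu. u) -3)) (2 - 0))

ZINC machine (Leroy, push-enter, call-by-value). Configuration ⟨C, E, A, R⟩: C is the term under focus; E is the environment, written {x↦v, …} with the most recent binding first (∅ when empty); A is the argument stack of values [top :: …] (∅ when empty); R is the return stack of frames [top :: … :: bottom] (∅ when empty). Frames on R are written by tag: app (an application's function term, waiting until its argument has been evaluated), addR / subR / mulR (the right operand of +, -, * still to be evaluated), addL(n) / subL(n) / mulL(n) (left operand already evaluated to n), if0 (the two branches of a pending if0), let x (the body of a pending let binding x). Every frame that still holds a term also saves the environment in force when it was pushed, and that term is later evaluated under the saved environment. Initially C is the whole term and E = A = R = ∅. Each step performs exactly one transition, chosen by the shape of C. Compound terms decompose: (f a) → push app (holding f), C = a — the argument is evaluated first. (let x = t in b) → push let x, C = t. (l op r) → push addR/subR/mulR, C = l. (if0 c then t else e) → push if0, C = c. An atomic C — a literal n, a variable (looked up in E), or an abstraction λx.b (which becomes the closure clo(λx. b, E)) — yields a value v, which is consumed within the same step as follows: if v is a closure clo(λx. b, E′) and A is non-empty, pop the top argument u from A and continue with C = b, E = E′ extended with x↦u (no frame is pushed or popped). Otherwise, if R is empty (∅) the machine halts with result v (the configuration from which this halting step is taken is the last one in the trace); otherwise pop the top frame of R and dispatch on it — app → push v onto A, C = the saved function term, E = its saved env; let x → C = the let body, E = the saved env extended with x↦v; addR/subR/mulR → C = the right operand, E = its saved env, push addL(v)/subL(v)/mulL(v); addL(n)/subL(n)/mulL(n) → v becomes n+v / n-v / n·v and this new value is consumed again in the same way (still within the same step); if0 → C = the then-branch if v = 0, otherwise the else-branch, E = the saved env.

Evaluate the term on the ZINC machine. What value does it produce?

Answer: -3

Execution trace:
t=0: <C=((λz. ((λu. u) -3)) (2 - 0)), E=∅, A=∅, R=∅>
t=1: <C=(2 - 0), E=∅, A=∅, R=[app]>
t=2: <C=2, E=∅, A=∅, R=[subR :: app]>
t=3: <C=0, E=∅, A=∅, R=[subL(2) :: app]>
t=4: <C=(λz. ((λu. u) -3)), E=∅, A=[2], R=∅>
t=5: <C=((λu. u) -3), E={z↦2}, A=∅, R=∅>
t=6: <C=-3, E={z↦2}, A=∅, R=[app]>
t=7: <C=(λu. u), E={z↦2}, A=[-3], R=∅>
t=8: <C=u, E={u↦-3, z↦2}, A=∅, R=∅>
→ final value -3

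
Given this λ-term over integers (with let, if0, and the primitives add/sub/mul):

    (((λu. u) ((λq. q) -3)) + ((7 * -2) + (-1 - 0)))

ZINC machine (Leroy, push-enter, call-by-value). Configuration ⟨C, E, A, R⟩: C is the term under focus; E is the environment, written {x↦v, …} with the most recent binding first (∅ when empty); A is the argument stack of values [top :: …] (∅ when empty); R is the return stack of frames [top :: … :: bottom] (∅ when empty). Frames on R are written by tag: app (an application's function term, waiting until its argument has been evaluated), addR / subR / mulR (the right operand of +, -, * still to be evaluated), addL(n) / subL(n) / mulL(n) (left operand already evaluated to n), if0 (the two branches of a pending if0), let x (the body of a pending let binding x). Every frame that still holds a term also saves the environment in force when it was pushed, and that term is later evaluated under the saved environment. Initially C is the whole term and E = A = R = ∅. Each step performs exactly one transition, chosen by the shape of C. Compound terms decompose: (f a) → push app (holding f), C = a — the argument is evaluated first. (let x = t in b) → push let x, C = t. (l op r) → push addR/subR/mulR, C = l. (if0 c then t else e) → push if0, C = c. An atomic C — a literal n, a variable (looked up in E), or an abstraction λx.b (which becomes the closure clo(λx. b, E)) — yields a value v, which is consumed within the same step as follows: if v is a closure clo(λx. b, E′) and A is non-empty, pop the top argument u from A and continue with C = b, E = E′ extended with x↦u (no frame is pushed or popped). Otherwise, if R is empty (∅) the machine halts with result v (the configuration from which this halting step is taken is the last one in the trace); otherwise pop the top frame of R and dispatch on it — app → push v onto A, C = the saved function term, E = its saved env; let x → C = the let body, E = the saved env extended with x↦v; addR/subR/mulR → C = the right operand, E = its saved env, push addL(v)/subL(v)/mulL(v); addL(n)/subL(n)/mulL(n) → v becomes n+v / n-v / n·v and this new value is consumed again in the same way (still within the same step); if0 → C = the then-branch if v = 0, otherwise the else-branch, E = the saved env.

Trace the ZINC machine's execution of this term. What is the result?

Answer: -18

Derivation:
step 0: [C=(((λu. u) ((λq. q) -3)) + ((7 * -2) + (-1 - 0))) | E=∅ | A=∅ | R=∅]
step 1: [C=((λu. u) ((λq. q) -3)) | E=∅ | A=∅ | R=[addR]]
step 2: [C=((λq. q) -3) | E=∅ | A=∅ | R=[app :: addR]]
step 3: [C=-3 | E=∅ | A=∅ | R=[app :: app :: addR]]
step 4: [C=(λq. q) | E=∅ | A=[-3] | R=[app :: addR]]
step 5: [C=q | E={q↦-3} | A=∅ | R=[app :: addR]]
step 6: [C=(λu. u) | E=∅ | A=[-3] | R=[addR]]
step 7: [C=u | E={u↦-3} | A=∅ | R=[addR]]
step 8: [C=((7 * -2) + (-1 - 0)) | E=∅ | A=∅ | R=[addL(-3)]]
step 9: [C=(7 * -2) | E=∅ | A=∅ | R=[addR :: addL(-3)]]
step 10: [C=7 | E=∅ | A=∅ | R=[mulR :: addR :: addL(-3)]]
step 11: [C=-2 | E=∅ | A=∅ | R=[mulL(7) :: addR :: addL(-3)]]
step 12: [C=(-1 - 0) | E=∅ | A=∅ | R=[addL(-14) :: addL(-3)]]
step 13: [C=-1 | E=∅ | A=∅ | R=[subR :: addL(-14) :: addL(-3)]]
step 14: [C=0 | E=∅ | A=∅ | R=[subL(-1) :: addL(-14) :: addL(-3)]]
→ final value -18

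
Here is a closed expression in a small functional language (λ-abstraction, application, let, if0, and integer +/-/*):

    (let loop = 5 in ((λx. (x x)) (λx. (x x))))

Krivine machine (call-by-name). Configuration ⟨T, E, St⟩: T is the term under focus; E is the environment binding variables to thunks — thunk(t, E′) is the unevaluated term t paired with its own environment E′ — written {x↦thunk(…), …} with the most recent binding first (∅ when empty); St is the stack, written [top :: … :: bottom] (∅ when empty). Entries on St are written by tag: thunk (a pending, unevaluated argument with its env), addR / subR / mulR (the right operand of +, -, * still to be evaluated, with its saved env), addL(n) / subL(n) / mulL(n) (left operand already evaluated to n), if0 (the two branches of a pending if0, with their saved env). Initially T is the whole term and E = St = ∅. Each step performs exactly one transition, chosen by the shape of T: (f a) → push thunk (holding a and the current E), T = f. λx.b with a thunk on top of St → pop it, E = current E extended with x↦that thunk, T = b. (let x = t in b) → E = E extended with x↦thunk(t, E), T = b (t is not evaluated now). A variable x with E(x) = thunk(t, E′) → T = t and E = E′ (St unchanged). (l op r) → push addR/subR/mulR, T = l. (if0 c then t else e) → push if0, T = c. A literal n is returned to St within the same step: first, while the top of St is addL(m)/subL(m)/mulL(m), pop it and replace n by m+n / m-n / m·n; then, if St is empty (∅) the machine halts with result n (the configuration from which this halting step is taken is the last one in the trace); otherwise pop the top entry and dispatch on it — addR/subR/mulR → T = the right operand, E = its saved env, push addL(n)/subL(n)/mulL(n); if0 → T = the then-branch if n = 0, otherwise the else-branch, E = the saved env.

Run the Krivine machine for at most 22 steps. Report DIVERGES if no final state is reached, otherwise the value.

0. ⟨T=(let loop = 5 in ((λx. (x x)) (λx. (x x)))); E=∅; St=∅⟩
1. ⟨T=((λx. (x x)) (λx. (x x))); E={loop↦thunk(5, ∅)}; St=∅⟩
2. ⟨T=(λx. (x x)); E={loop↦thunk(5, ∅)}; St=[thunk]⟩
3. ⟨T=(x x); E={x↦thunk((λx. (x x)), {loop↦thunk(5, ∅)}), loop↦thunk(5, ∅)}; St=∅⟩
4. ⟨T=x; E={x↦thunk((λx. (x x)), {loop↦thunk(5, ∅)}), loop↦thunk(5, ∅)}; St=[thunk]⟩
5. ⟨T=(λx. (x x)); E={loop↦thunk(5, ∅)}; St=[thunk]⟩
6. ⟨T=(x x); E={x↦thunk(x, {x↦thunk((λx. (x x)), {loop↦thunk(5, ∅)}), loop↦thunk(5, ∅)}), loop↦thunk(5, ∅)}; St=∅⟩
7. ⟨T=x; E={x↦thunk(x, {x↦thunk((λx. (x x)), {loop↦thunk(5, ∅)}), loop↦thunk(5, ∅)}), loop↦thunk(5, ∅)}; St=[thunk]⟩
8. ⟨T=x; E={x↦thunk((λx. (x x)), {loop↦thunk(5, ∅)}), loop↦thunk(5, ∅)}; St=[thunk]⟩
9. ⟨T=(λx. (x x)); E={loop↦thunk(5, ∅)}; St=[thunk]⟩
10. ⟨T=(x x); E={x↦thunk(x, {x↦thunk(x, {x↦thunk((λx. (x x)), {loop↦thunk(5, ∅)}), loop↦thunk(5, ∅)}), loop↦thunk(5, ∅)}), loop↦thunk(5, ∅)}; St=∅⟩
11. ⟨T=x; E={x↦thunk(x, {x↦thunk(x, {x↦thunk((λx. (x x)), {loop↦thunk(5, ∅)}), loop↦thunk(5, ∅)}), loop↦thunk(5, ∅)}), loop↦thunk(5, ∅)}; St=[thunk]⟩
12. ⟨T=x; E={x↦thunk(x, {x↦thunk((λx. (x x)), {loop↦thunk(5, ∅)}), loop↦thunk(5, ∅)}), loop↦thunk(5, ∅)}; St=[thunk]⟩
13. ⟨T=x; E={x↦thunk((λx. (x x)), {loop↦thunk(5, ∅)}), loop↦thunk(5, ∅)}; St=[thunk]⟩
14. ⟨T=(λx. (x x)); E={loop↦thunk(5, ∅)}; St=[thunk]⟩
15. ⟨T=(x x); E={x↦thunk(x, {x↦thunk(x, {x↦thunk(x, {x↦thunk((λx. (x x)), {loop↦thunk(5, ∅)}), loop↦thunk(5, ∅)}), loop↦thunk(5, ∅)}), loop↦thunk(5, ∅)}), loop↦thunk(5, ∅)}; St=∅⟩
16. ⟨T=x; E={x↦thunk(x, {x↦thunk(x, {x↦thunk(x, {x↦thunk((λx. (x x)), {loop↦thunk(5, ∅)}), loop↦thunk(5, ∅)}), loop↦thunk(5, ∅)}), loop↦thunk(5, ∅)}), loop↦thunk(5, ∅)}; St=[thunk]⟩
17. ⟨T=x; E={x↦thunk(x, {x↦thunk(x, {x↦thunk((λx. (x x)), {loop↦thunk(5, ∅)}), loop↦thunk(5, ∅)}), loop↦thunk(5, ∅)}), loop↦thunk(5, ∅)}; St=[thunk]⟩
18. ⟨T=x; E={x↦thunk(x, {x↦thunk((λx. (x x)), {loop↦thunk(5, ∅)}), loop↦thunk(5, ∅)}), loop↦thunk(5, ∅)}; St=[thunk]⟩
19. ⟨T=x; E={x↦thunk((λx. (x x)), {loop↦thunk(5, ∅)}), loop↦thunk(5, ∅)}; St=[thunk]⟩
20. ⟨T=(λx. (x x)); E={loop↦thunk(5, ∅)}; St=[thunk]⟩
21. ⟨T=(x x); E={x↦thunk(x, {x↦thunk(x, {x↦thunk(x, {x↦thunk(x, {x↦thunk((λx. (x x)), {loop↦thunk(5, ∅)}), loop↦thunk(5, ∅)}), loop↦thunk(5, ∅)}), loop↦thunk(5, ∅)}), loop↦thunk(5, ∅)}), loop↦thunk(5, ∅)}; St=∅⟩
22. ⟨T=x; E={x↦thunk(x, {x↦thunk(x, {x↦thunk(x, {x↦thunk(x, {x↦thunk((λx. (x x)), {loop↦thunk(5, ∅)}), loop↦thunk(5, ∅)}), loop↦thunk(5, ∅)}), loop↦thunk(5, ∅)}), loop↦thunk(5, ∅)}), loop↦thunk(5, ∅)}; St=[thunk]⟩
→ 22 transitions taken and the configuration is still not final: no result within 22 steps

Answer: DIVERGES (no final state within 22 steps)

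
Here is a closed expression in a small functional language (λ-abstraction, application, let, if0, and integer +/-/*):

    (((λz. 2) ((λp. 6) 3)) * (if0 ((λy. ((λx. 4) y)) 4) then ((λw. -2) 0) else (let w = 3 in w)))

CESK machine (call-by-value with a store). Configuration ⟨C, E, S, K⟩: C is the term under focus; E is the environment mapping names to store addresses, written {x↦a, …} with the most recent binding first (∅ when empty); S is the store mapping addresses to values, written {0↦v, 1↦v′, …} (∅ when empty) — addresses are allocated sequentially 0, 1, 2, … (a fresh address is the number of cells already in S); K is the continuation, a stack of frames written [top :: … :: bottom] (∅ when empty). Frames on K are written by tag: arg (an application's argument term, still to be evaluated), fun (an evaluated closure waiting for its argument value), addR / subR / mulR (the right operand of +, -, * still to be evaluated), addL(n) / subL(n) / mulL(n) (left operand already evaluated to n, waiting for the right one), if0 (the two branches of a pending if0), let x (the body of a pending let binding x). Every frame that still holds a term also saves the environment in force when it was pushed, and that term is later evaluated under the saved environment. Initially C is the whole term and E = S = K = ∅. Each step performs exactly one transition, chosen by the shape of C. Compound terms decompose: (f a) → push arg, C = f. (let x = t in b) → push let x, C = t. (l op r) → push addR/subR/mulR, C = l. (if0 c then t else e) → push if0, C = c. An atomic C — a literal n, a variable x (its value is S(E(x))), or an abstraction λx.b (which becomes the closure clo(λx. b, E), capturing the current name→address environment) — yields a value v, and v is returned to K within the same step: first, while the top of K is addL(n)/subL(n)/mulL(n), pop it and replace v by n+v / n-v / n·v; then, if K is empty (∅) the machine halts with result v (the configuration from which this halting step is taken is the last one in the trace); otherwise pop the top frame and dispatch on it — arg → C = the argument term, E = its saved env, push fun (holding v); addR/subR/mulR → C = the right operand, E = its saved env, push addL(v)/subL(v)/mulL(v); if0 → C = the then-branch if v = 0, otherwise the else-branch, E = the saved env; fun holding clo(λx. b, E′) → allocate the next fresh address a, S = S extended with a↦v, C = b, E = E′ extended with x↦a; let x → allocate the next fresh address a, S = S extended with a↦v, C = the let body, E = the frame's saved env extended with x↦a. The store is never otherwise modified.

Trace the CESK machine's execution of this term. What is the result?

[0] [C=(((λz. 2) ((λp. 6) 3)) * (if0 ((λy. ((λx. 4) y)) 4) then ((λw. -2) 0) else (let w = 3 in w))) | E=∅ | S=∅ | K=∅]
[1] [C=((λz. 2) ((λp. 6) 3)) | E=∅ | S=∅ | K=[mulR]]
[2] [C=(λz. 2) | E=∅ | S=∅ | K=[arg :: mulR]]
[3] [C=((λp. 6) 3) | E=∅ | S=∅ | K=[fun :: mulR]]
[4] [C=(λp. 6) | E=∅ | S=∅ | K=[arg :: fun :: mulR]]
[5] [C=3 | E=∅ | S=∅ | K=[fun :: fun :: mulR]]
[6] [C=6 | E={p↦0} | S={0↦3} | K=[fun :: mulR]]
[7] [C=2 | E={z↦1} | S={0↦3, 1↦6} | K=[mulR]]
[8] [C=(if0 ((λy. ((λx. 4) y)) 4) then ((λw. -2) 0) else (let w = 3 in w)) | E=∅ | S={0↦3, 1↦6} | K=[mulL(2)]]
[9] [C=((λy. ((λx. 4) y)) 4) | E=∅ | S={0↦3, 1↦6} | K=[if0 :: mulL(2)]]
[10] [C=(λy. ((λx. 4) y)) | E=∅ | S={0↦3, 1↦6} | K=[arg :: if0 :: mulL(2)]]
[11] [C=4 | E=∅ | S={0↦3, 1↦6} | K=[fun :: if0 :: mulL(2)]]
[12] [C=((λx. 4) y) | E={y↦2} | S={0↦3, 1↦6, 2↦4} | K=[if0 :: mulL(2)]]
[13] [C=(λx. 4) | E={y↦2} | S={0↦3, 1↦6, 2↦4} | K=[arg :: if0 :: mulL(2)]]
[14] [C=y | E={y↦2} | S={0↦3, 1↦6, 2↦4} | K=[fun :: if0 :: mulL(2)]]
[15] [C=4 | E={x↦3, y↦2} | S={0↦3, 1↦6, 2↦4, 3↦4} | K=[if0 :: mulL(2)]]
[16] [C=(let w = 3 in w) | E=∅ | S={0↦3, 1↦6, 2↦4, 3↦4} | K=[mulL(2)]]
[17] [C=3 | E=∅ | S={0↦3, 1↦6, 2↦4, 3↦4} | K=[let w :: mulL(2)]]
[18] [C=w | E={w↦4} | S={0↦3, 1↦6, 2↦4, 3↦4, 4↦3} | K=[mulL(2)]]
→ final value 6

Answer: 6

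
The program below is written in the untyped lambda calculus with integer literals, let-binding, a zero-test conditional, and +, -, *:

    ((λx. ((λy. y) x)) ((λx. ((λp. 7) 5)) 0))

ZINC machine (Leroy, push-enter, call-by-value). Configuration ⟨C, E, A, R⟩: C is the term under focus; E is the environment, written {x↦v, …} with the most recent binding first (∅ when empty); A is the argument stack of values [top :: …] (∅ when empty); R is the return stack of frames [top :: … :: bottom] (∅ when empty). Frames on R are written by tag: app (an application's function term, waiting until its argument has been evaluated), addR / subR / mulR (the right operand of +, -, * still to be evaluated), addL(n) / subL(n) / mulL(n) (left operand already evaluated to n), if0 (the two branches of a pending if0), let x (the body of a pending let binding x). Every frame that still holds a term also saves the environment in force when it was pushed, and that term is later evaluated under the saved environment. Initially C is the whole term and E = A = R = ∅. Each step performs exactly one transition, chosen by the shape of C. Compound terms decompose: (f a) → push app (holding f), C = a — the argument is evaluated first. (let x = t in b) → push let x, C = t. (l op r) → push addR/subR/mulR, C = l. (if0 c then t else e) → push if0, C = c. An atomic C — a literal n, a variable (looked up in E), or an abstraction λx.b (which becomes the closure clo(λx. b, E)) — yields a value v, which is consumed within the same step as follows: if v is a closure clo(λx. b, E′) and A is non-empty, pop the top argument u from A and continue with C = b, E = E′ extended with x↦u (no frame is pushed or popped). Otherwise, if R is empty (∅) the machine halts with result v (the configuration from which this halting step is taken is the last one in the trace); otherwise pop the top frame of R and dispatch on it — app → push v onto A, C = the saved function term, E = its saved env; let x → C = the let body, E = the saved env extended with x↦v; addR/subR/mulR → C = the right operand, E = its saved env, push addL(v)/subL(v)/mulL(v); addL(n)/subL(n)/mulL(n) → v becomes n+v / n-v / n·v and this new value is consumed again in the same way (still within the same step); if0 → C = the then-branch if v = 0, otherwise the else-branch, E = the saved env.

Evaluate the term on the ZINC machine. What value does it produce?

step 0: ⟨C=((λx. ((λy. y) x)) ((λx. ((λp. 7) 5)) 0)); E=∅; A=∅; R=∅⟩
step 1: ⟨C=((λx. ((λp. 7) 5)) 0); E=∅; A=∅; R=[app]⟩
step 2: ⟨C=0; E=∅; A=∅; R=[app :: app]⟩
step 3: ⟨C=(λx. ((λp. 7) 5)); E=∅; A=[0]; R=[app]⟩
step 4: ⟨C=((λp. 7) 5); E={x↦0}; A=∅; R=[app]⟩
step 5: ⟨C=5; E={x↦0}; A=∅; R=[app :: app]⟩
step 6: ⟨C=(λp. 7); E={x↦0}; A=[5]; R=[app]⟩
step 7: ⟨C=7; E={p↦5, x↦0}; A=∅; R=[app]⟩
step 8: ⟨C=(λx. ((λy. y) x)); E=∅; A=[7]; R=∅⟩
step 9: ⟨C=((λy. y) x); E={x↦7}; A=∅; R=∅⟩
step 10: ⟨C=x; E={x↦7}; A=∅; R=[app]⟩
step 11: ⟨C=(λy. y); E={x↦7}; A=[7]; R=∅⟩
step 12: ⟨C=y; E={y↦7, x↦7}; A=∅; R=∅⟩
→ final value 7

Answer: 7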